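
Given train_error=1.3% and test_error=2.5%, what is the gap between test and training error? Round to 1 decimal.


Generalization gap = test_error - train_error
= 2.5 - 1.3
= 1.2%
A small gap suggests good generalization.

1.2


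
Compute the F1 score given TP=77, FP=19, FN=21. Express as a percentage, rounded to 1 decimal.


Precision = TP / (TP + FP) = 77 / 96 = 0.8021
Recall = TP / (TP + FN) = 77 / 98 = 0.7857
F1 = 2 * P * R / (P + R)
= 2 * 0.8021 * 0.7857 / (0.8021 + 0.7857)
= 1.2604 / 1.5878
= 0.7938
As percentage: 79.4%

79.4


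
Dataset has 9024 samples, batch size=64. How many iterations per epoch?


Iterations per epoch = dataset_size / batch_size
= 9024 / 64
= 141

141


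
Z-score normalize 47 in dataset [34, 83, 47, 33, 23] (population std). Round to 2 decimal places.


Mean = (34 + 83 + 47 + 33 + 23) / 5 = 44.0
Variance = sum((x_i - mean)^2) / n = 438.4
Std = sqrt(438.4) = 20.938
Z = (x - mean) / std
= (47 - 44.0) / 20.938
= 3.0 / 20.938
= 0.14

0.14


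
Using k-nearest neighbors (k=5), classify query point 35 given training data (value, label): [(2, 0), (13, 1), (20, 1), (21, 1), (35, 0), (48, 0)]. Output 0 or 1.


Distances from query 35:
Point 35 (class 0): distance = 0
Point 48 (class 0): distance = 13
Point 21 (class 1): distance = 14
Point 20 (class 1): distance = 15
Point 13 (class 1): distance = 22
K=5 nearest neighbors: classes = [0, 0, 1, 1, 1]
Votes for class 1: 3 / 5
Majority vote => class 1

1


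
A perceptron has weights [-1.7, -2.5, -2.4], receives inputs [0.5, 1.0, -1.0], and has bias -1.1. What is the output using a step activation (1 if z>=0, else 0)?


z = w . x + b
= -1.7*0.5 + -2.5*1.0 + -2.4*-1.0 + -1.1
= -0.85 + -2.5 + 2.4 + -1.1
= -0.95 + -1.1
= -2.05
Since z = -2.05 < 0, output = 0

0


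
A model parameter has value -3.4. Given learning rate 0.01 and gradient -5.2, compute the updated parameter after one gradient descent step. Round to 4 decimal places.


w_new = w_old - lr * gradient
= -3.4 - 0.01 * -5.2
= -3.4 - (-0.052)
= -3.3480

-3.3480


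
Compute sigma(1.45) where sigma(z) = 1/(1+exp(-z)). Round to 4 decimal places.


sigmoid(z) = 1 / (1 + exp(-z))
exp(-(1.45)) = exp(-1.45) = 0.2346
1 + 0.2346 = 1.2346
1 / 1.2346 = 0.8100

0.8100


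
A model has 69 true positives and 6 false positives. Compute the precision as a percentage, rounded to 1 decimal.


Precision = TP / (TP + FP) * 100
= 69 / (69 + 6)
= 69 / 75
= 0.92
= 92.0%

92.0


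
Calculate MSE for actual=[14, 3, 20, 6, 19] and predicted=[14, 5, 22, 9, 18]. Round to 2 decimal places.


Differences: [0, -2, -2, -3, 1]
Squared errors: [0, 4, 4, 9, 1]
Sum of squared errors = 18
MSE = 18 / 5 = 3.60

3.60


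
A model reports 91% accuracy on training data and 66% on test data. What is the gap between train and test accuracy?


Gap = train_accuracy - test_accuracy
= 91 - 66
= 25%
This large gap strongly indicates overfitting.

25


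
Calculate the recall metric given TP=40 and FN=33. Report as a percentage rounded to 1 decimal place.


Recall = TP / (TP + FN) * 100
= 40 / (40 + 33)
= 40 / 73
= 0.5479
= 54.8%

54.8


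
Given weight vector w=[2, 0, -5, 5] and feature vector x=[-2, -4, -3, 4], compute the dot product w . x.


Element-wise products:
2 * -2 = -4
0 * -4 = 0
-5 * -3 = 15
5 * 4 = 20
Sum = -4 + 0 + 15 + 20
= 31

31


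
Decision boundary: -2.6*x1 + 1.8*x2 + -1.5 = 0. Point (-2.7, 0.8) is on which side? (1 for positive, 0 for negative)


Compute -2.6 * -2.7 + 1.8 * 0.8 + -1.5
= 7.02 + 1.44 + -1.5
= 6.96
Since 6.96 >= 0, the point is on the positive side.

1


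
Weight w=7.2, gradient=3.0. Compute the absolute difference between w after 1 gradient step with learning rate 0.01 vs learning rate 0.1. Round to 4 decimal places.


With lr=0.01: w_new = 7.2 - 0.01 * 3.0 = 7.17
With lr=0.1: w_new = 7.2 - 0.1 * 3.0 = 6.9
Absolute difference = |7.17 - 6.9|
= 0.2700

0.2700


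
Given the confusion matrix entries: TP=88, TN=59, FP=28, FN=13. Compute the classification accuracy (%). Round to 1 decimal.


Accuracy = (TP + TN) / (TP + TN + FP + FN) * 100
= (88 + 59) / (88 + 59 + 28 + 13)
= 147 / 188
= 0.7819
= 78.2%

78.2


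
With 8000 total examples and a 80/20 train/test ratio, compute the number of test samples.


Train samples = 8000 * 80% = 6400
Test samples = 8000 - 6400
= 1600

1600


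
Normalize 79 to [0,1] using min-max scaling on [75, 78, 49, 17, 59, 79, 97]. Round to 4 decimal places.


Min = 17, Max = 97
Range = 97 - 17 = 80
Scaled = (x - min) / (max - min)
= (79 - 17) / 80
= 62 / 80
= 0.7750

0.7750


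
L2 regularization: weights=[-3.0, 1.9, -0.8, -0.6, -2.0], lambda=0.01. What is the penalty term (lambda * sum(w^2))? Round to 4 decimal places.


Squaring each weight:
(-3.0)^2 = 9.0
1.9^2 = 3.61
(-0.8)^2 = 0.64
(-0.6)^2 = 0.36
(-2.0)^2 = 4.0
Sum of squares = 17.61
Penalty = 0.01 * 17.61 = 0.1761

0.1761


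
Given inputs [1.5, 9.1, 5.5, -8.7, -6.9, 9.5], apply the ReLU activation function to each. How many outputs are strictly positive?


ReLU(x) = max(0, x) for each element:
ReLU(1.5) = 1.5
ReLU(9.1) = 9.1
ReLU(5.5) = 5.5
ReLU(-8.7) = 0
ReLU(-6.9) = 0
ReLU(9.5) = 9.5
Active neurons (>0): 4

4


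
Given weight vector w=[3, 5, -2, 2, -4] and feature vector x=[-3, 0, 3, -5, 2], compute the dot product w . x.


Element-wise products:
3 * -3 = -9
5 * 0 = 0
-2 * 3 = -6
2 * -5 = -10
-4 * 2 = -8
Sum = -9 + 0 + -6 + -10 + -8
= -33

-33


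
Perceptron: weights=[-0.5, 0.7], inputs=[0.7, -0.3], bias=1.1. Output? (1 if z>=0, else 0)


z = w . x + b
= -0.5*0.7 + 0.7*-0.3 + 1.1
= -0.35 + -0.21 + 1.1
= -0.56 + 1.1
= 0.54
Since z = 0.54 >= 0, output = 1

1


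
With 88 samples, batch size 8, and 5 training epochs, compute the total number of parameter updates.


Iterations per epoch = 88 / 8 = 11
Total updates = iterations_per_epoch * epochs
= 11 * 5
= 55

55


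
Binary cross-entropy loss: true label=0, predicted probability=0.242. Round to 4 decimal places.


For y=0: Loss = -log(1-p)
= -log(1 - 0.242)
= -log(0.758)
= -(-0.2771)
= 0.2771

0.2771


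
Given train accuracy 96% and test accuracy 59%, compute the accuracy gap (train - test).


Gap = train_accuracy - test_accuracy
= 96 - 59
= 37%
This large gap strongly indicates overfitting.

37


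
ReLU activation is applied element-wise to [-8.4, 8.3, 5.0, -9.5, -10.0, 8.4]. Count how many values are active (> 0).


ReLU(x) = max(0, x) for each element:
ReLU(-8.4) = 0
ReLU(8.3) = 8.3
ReLU(5.0) = 5.0
ReLU(-9.5) = 0
ReLU(-10.0) = 0
ReLU(8.4) = 8.4
Active neurons (>0): 3

3


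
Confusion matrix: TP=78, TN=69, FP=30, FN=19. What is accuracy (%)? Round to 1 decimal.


Accuracy = (TP + TN) / (TP + TN + FP + FN) * 100
= (78 + 69) / (78 + 69 + 30 + 19)
= 147 / 196
= 0.75
= 75.0%

75.0


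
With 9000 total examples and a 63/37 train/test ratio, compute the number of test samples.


Train samples = 9000 * 63% = 5670
Test samples = 9000 - 5670
= 3330

3330


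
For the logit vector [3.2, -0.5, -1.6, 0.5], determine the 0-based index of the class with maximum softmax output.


Softmax is a monotonic transformation, so it preserves the argmax.
We need to find the index of the maximum logit.
Index 0: 3.2
Index 1: -0.5
Index 2: -1.6
Index 3: 0.5
Maximum logit = 3.2 at index 0

0


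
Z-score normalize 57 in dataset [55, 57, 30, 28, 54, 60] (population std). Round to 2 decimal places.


Mean = (55 + 57 + 30 + 28 + 54 + 60) / 6 = 47.3333
Variance = sum((x_i - mean)^2) / n = 171.8889
Std = sqrt(171.8889) = 13.1106
Z = (x - mean) / std
= (57 - 47.3333) / 13.1106
= 9.6667 / 13.1106
= 0.74

0.74


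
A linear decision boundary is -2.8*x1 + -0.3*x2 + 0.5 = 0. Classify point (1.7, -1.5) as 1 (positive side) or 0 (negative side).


Compute -2.8 * 1.7 + -0.3 * -1.5 + 0.5
= -4.76 + 0.45 + 0.5
= -3.81
Since -3.81 < 0, the point is on the negative side.

0


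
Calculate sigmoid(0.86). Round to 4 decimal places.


sigmoid(z) = 1 / (1 + exp(-z))
exp(-(0.86)) = exp(-0.86) = 0.4232
1 + 0.4232 = 1.4232
1 / 1.4232 = 0.7027

0.7027


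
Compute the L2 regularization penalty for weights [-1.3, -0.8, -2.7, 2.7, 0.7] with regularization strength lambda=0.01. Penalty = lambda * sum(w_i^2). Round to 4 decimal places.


Squaring each weight:
(-1.3)^2 = 1.69
(-0.8)^2 = 0.64
(-2.7)^2 = 7.29
2.7^2 = 7.29
0.7^2 = 0.49
Sum of squares = 17.4
Penalty = 0.01 * 17.4 = 0.1740

0.1740


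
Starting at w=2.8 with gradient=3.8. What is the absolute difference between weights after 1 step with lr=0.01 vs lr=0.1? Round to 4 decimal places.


With lr=0.01: w_new = 2.8 - 0.01 * 3.8 = 2.762
With lr=0.1: w_new = 2.8 - 0.1 * 3.8 = 2.42
Absolute difference = |2.762 - 2.42|
= 0.3420

0.3420


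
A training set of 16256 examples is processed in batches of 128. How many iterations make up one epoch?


Iterations per epoch = dataset_size / batch_size
= 16256 / 128
= 127

127


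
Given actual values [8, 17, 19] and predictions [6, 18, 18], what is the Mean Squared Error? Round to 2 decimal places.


Differences: [2, -1, 1]
Squared errors: [4, 1, 1]
Sum of squared errors = 6
MSE = 6 / 3 = 2.00

2.00


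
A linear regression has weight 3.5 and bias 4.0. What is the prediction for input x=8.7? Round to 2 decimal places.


y = 3.5 * 8.7 + (4.0)
= 30.45 + (4.0)
= 34.45

34.45


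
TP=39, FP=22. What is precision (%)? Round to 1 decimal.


Precision = TP / (TP + FP) * 100
= 39 / (39 + 22)
= 39 / 61
= 0.6393
= 63.9%

63.9


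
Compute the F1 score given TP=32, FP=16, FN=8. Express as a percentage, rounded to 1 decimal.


Precision = TP / (TP + FP) = 32 / 48 = 0.6667
Recall = TP / (TP + FN) = 32 / 40 = 0.8
F1 = 2 * P * R / (P + R)
= 2 * 0.6667 * 0.8 / (0.6667 + 0.8)
= 1.0667 / 1.4667
= 0.7273
As percentage: 72.7%

72.7


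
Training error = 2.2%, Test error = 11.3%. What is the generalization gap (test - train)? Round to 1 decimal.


Generalization gap = test_error - train_error
= 11.3 - 2.2
= 9.1%
A moderate gap.

9.1


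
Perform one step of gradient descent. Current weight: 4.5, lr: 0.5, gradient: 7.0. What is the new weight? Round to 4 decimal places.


w_new = w_old - lr * gradient
= 4.5 - 0.5 * 7.0
= 4.5 - (3.5)
= 1.0000

1.0000


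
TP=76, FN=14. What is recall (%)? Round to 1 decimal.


Recall = TP / (TP + FN) * 100
= 76 / (76 + 14)
= 76 / 90
= 0.8444
= 84.4%

84.4


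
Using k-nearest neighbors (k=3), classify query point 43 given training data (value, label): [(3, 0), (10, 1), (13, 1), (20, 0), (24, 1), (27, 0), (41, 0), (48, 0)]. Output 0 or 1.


Distances from query 43:
Point 41 (class 0): distance = 2
Point 48 (class 0): distance = 5
Point 27 (class 0): distance = 16
K=3 nearest neighbors: classes = [0, 0, 0]
Votes for class 1: 0 / 3
Majority vote => class 0

0


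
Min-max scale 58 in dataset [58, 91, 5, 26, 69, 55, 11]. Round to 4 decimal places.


Min = 5, Max = 91
Range = 91 - 5 = 86
Scaled = (x - min) / (max - min)
= (58 - 5) / 86
= 53 / 86
= 0.6163

0.6163


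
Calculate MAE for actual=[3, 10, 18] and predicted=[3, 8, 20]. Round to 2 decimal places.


Absolute errors: [0, 2, 2]
Sum of absolute errors = 4
MAE = 4 / 3 = 1.33

1.33


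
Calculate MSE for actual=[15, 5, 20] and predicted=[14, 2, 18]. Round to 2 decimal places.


Differences: [1, 3, 2]
Squared errors: [1, 9, 4]
Sum of squared errors = 14
MSE = 14 / 3 = 4.67

4.67


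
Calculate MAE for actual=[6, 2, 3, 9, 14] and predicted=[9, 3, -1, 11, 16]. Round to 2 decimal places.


Absolute errors: [3, 1, 4, 2, 2]
Sum of absolute errors = 12
MAE = 12 / 5 = 2.40

2.40


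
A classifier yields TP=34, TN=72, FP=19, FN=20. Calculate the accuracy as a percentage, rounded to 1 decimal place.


Accuracy = (TP + TN) / (TP + TN + FP + FN) * 100
= (34 + 72) / (34 + 72 + 19 + 20)
= 106 / 145
= 0.731
= 73.1%

73.1


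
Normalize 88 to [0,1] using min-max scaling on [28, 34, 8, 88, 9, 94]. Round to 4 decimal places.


Min = 8, Max = 94
Range = 94 - 8 = 86
Scaled = (x - min) / (max - min)
= (88 - 8) / 86
= 80 / 86
= 0.9302

0.9302


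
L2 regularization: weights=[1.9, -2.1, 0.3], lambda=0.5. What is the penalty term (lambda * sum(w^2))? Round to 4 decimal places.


Squaring each weight:
1.9^2 = 3.61
(-2.1)^2 = 4.41
0.3^2 = 0.09
Sum of squares = 8.11
Penalty = 0.5 * 8.11 = 4.0550

4.0550


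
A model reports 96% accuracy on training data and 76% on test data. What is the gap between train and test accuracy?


Gap = train_accuracy - test_accuracy
= 96 - 76
= 20%
This gap suggests the model is overfitting.

20


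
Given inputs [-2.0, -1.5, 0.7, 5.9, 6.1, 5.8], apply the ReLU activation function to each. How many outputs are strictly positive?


ReLU(x) = max(0, x) for each element:
ReLU(-2.0) = 0
ReLU(-1.5) = 0
ReLU(0.7) = 0.7
ReLU(5.9) = 5.9
ReLU(6.1) = 6.1
ReLU(5.8) = 5.8
Active neurons (>0): 4

4


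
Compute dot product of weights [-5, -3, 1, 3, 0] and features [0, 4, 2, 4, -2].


Element-wise products:
-5 * 0 = 0
-3 * 4 = -12
1 * 2 = 2
3 * 4 = 12
0 * -2 = 0
Sum = 0 + -12 + 2 + 12 + 0
= 2

2


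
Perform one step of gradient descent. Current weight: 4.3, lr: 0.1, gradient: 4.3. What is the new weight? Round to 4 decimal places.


w_new = w_old - lr * gradient
= 4.3 - 0.1 * 4.3
= 4.3 - (0.43)
= 3.8700

3.8700


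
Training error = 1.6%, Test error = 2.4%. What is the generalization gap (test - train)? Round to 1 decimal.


Generalization gap = test_error - train_error
= 2.4 - 1.6
= 0.8%
A small gap suggests good generalization.

0.8


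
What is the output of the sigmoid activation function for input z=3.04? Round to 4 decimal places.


sigmoid(z) = 1 / (1 + exp(-z))
exp(-(3.04)) = exp(-3.04) = 0.0478
1 + 0.0478 = 1.0478
1 / 1.0478 = 0.9543

0.9543


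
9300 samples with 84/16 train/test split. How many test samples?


Train samples = 9300 * 84% = 7812
Test samples = 9300 - 7812
= 1488

1488


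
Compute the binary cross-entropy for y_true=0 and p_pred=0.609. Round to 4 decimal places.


For y=0: Loss = -log(1-p)
= -log(1 - 0.609)
= -log(0.391)
= -(-0.939)
= 0.9390

0.9390


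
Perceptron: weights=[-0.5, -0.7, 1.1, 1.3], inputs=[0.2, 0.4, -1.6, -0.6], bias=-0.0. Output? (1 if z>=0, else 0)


z = w . x + b
= -0.5*0.2 + -0.7*0.4 + 1.1*-1.6 + 1.3*-0.6 + -0.0
= -0.1 + -0.28 + -1.76 + -0.78 + -0.0
= -2.92 + -0.0
= -2.92
Since z = -2.92 < 0, output = 0

0


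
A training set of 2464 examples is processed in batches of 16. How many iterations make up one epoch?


Iterations per epoch = dataset_size / batch_size
= 2464 / 16
= 154

154


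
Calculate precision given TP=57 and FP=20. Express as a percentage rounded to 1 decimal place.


Precision = TP / (TP + FP) * 100
= 57 / (57 + 20)
= 57 / 77
= 0.7403
= 74.0%

74.0


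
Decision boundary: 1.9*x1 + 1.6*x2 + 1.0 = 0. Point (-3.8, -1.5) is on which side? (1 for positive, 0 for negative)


Compute 1.9 * -3.8 + 1.6 * -1.5 + 1.0
= -7.22 + -2.4 + 1.0
= -8.62
Since -8.62 < 0, the point is on the negative side.

0


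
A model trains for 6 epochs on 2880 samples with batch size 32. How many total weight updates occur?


Iterations per epoch = 2880 / 32 = 90
Total updates = iterations_per_epoch * epochs
= 90 * 6
= 540

540


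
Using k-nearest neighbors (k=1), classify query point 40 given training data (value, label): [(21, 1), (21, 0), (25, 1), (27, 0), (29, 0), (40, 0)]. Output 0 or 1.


Distances from query 40:
Point 40 (class 0): distance = 0
K=1 nearest neighbors: classes = [0]
Votes for class 1: 0 / 1
Majority vote => class 0

0


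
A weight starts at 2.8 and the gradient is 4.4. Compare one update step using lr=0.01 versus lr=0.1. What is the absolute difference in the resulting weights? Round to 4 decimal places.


With lr=0.01: w_new = 2.8 - 0.01 * 4.4 = 2.756
With lr=0.1: w_new = 2.8 - 0.1 * 4.4 = 2.36
Absolute difference = |2.756 - 2.36|
= 0.3960

0.3960


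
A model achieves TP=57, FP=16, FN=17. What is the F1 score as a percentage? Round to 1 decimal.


Precision = TP / (TP + FP) = 57 / 73 = 0.7808
Recall = TP / (TP + FN) = 57 / 74 = 0.7703
F1 = 2 * P * R / (P + R)
= 2 * 0.7808 * 0.7703 / (0.7808 + 0.7703)
= 1.2029 / 1.5511
= 0.7755
As percentage: 77.6%

77.6


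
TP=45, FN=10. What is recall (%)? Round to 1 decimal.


Recall = TP / (TP + FN) * 100
= 45 / (45 + 10)
= 45 / 55
= 0.8182
= 81.8%

81.8


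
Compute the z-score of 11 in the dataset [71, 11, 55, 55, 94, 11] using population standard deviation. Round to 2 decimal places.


Mean = (71 + 11 + 55 + 55 + 94 + 11) / 6 = 49.5
Variance = sum((x_i - mean)^2) / n = 911.25
Std = sqrt(911.25) = 30.1869
Z = (x - mean) / std
= (11 - 49.5) / 30.1869
= -38.5 / 30.1869
= -1.28

-1.28


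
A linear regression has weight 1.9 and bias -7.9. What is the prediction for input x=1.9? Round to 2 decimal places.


y = 1.9 * 1.9 + (-7.9)
= 3.61 + (-7.9)
= -4.29

-4.29


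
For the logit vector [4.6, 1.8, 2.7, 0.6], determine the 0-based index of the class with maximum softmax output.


Softmax is a monotonic transformation, so it preserves the argmax.
We need to find the index of the maximum logit.
Index 0: 4.6
Index 1: 1.8
Index 2: 2.7
Index 3: 0.6
Maximum logit = 4.6 at index 0

0


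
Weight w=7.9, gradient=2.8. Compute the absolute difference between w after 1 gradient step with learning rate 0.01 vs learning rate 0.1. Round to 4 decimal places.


With lr=0.01: w_new = 7.9 - 0.01 * 2.8 = 7.872
With lr=0.1: w_new = 7.9 - 0.1 * 2.8 = 7.62
Absolute difference = |7.872 - 7.62|
= 0.2520

0.2520


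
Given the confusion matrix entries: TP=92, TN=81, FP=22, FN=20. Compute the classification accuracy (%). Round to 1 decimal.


Accuracy = (TP + TN) / (TP + TN + FP + FN) * 100
= (92 + 81) / (92 + 81 + 22 + 20)
= 173 / 215
= 0.8047
= 80.5%

80.5


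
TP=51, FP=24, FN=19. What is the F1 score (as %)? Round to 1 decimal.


Precision = TP / (TP + FP) = 51 / 75 = 0.68
Recall = TP / (TP + FN) = 51 / 70 = 0.7286
F1 = 2 * P * R / (P + R)
= 2 * 0.68 * 0.7286 / (0.68 + 0.7286)
= 0.9909 / 1.4086
= 0.7034
As percentage: 70.3%

70.3


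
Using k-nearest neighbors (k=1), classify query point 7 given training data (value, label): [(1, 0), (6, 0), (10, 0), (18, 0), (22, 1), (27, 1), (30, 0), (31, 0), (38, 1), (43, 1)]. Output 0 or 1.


Distances from query 7:
Point 6 (class 0): distance = 1
K=1 nearest neighbors: classes = [0]
Votes for class 1: 0 / 1
Majority vote => class 0

0


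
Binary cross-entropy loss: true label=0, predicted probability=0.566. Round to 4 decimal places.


For y=0: Loss = -log(1-p)
= -log(1 - 0.566)
= -log(0.434)
= -(-0.8347)
= 0.8347

0.8347


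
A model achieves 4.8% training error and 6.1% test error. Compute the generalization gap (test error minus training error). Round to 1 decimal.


Generalization gap = test_error - train_error
= 6.1 - 4.8
= 1.3%
A small gap suggests good generalization.

1.3


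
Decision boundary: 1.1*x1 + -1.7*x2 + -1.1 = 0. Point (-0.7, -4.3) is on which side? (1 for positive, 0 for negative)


Compute 1.1 * -0.7 + -1.7 * -4.3 + -1.1
= -0.77 + 7.31 + -1.1
= 5.44
Since 5.44 >= 0, the point is on the positive side.

1


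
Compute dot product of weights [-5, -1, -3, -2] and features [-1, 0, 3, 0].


Element-wise products:
-5 * -1 = 5
-1 * 0 = 0
-3 * 3 = -9
-2 * 0 = 0
Sum = 5 + 0 + -9 + 0
= -4

-4


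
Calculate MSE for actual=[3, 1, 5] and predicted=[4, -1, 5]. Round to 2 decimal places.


Differences: [-1, 2, 0]
Squared errors: [1, 4, 0]
Sum of squared errors = 5
MSE = 5 / 3 = 1.67

1.67


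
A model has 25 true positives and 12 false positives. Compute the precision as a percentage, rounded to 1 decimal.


Precision = TP / (TP + FP) * 100
= 25 / (25 + 12)
= 25 / 37
= 0.6757
= 67.6%

67.6


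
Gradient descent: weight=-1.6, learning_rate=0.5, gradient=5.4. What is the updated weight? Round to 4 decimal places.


w_new = w_old - lr * gradient
= -1.6 - 0.5 * 5.4
= -1.6 - (2.7)
= -4.3000

-4.3000


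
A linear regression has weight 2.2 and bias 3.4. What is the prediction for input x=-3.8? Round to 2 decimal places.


y = 2.2 * -3.8 + (3.4)
= -8.36 + (3.4)
= -4.96

-4.96


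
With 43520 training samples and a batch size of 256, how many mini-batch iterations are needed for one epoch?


Iterations per epoch = dataset_size / batch_size
= 43520 / 256
= 170

170


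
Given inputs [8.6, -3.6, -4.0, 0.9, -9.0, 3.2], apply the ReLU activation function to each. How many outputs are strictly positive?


ReLU(x) = max(0, x) for each element:
ReLU(8.6) = 8.6
ReLU(-3.6) = 0
ReLU(-4.0) = 0
ReLU(0.9) = 0.9
ReLU(-9.0) = 0
ReLU(3.2) = 3.2
Active neurons (>0): 3

3


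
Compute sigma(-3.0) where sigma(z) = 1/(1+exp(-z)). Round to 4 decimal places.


sigmoid(z) = 1 / (1 + exp(-z))
exp(-(-3.0)) = exp(3.0) = 20.0855
1 + 20.0855 = 21.0855
1 / 21.0855 = 0.0474

0.0474


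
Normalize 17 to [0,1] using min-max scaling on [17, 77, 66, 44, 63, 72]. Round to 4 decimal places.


Min = 17, Max = 77
Range = 77 - 17 = 60
Scaled = (x - min) / (max - min)
= (17 - 17) / 60
= 0 / 60
= 0.0000

0.0000


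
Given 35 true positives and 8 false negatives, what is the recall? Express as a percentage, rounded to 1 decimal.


Recall = TP / (TP + FN) * 100
= 35 / (35 + 8)
= 35 / 43
= 0.814
= 81.4%

81.4


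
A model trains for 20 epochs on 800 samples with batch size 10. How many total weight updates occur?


Iterations per epoch = 800 / 10 = 80
Total updates = iterations_per_epoch * epochs
= 80 * 20
= 1600

1600


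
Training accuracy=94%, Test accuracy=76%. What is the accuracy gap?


Gap = train_accuracy - test_accuracy
= 94 - 76
= 18%
This gap suggests the model is overfitting.

18


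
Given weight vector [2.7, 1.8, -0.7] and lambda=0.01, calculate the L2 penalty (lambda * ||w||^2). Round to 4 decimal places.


Squaring each weight:
2.7^2 = 7.29
1.8^2 = 3.24
(-0.7)^2 = 0.49
Sum of squares = 11.02
Penalty = 0.01 * 11.02 = 0.1102

0.1102


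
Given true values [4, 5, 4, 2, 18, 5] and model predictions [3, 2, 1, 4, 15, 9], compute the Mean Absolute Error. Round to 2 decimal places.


Absolute errors: [1, 3, 3, 2, 3, 4]
Sum of absolute errors = 16
MAE = 16 / 6 = 2.67

2.67


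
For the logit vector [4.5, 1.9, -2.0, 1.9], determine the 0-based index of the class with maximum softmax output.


Softmax is a monotonic transformation, so it preserves the argmax.
We need to find the index of the maximum logit.
Index 0: 4.5
Index 1: 1.9
Index 2: -2.0
Index 3: 1.9
Maximum logit = 4.5 at index 0

0


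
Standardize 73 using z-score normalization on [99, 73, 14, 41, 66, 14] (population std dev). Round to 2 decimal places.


Mean = (99 + 73 + 14 + 41 + 66 + 14) / 6 = 51.1667
Variance = sum((x_i - mean)^2) / n = 975.1389
Std = sqrt(975.1389) = 31.2272
Z = (x - mean) / std
= (73 - 51.1667) / 31.2272
= 21.8333 / 31.2272
= 0.70

0.70


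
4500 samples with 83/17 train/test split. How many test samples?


Train samples = 4500 * 83% = 3735
Test samples = 4500 - 3735
= 765

765


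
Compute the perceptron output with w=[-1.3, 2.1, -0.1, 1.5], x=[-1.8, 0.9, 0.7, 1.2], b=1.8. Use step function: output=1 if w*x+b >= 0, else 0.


z = w . x + b
= -1.3*-1.8 + 2.1*0.9 + -0.1*0.7 + 1.5*1.2 + 1.8
= 2.34 + 1.89 + -0.07 + 1.8 + 1.8
= 5.96 + 1.8
= 7.76
Since z = 7.76 >= 0, output = 1

1


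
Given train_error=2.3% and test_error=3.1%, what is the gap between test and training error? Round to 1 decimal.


Generalization gap = test_error - train_error
= 3.1 - 2.3
= 0.8%
A small gap suggests good generalization.

0.8


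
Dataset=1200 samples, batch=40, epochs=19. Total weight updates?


Iterations per epoch = 1200 / 40 = 30
Total updates = iterations_per_epoch * epochs
= 30 * 19
= 570

570


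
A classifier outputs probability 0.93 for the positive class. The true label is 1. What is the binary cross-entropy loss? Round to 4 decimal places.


For y=1: Loss = -log(p)
= -log(0.93)
= -(-0.0726)
= 0.0726

0.0726


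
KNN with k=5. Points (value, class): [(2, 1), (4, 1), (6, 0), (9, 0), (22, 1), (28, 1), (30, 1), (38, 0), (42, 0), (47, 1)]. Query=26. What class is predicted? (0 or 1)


Distances from query 26:
Point 28 (class 1): distance = 2
Point 22 (class 1): distance = 4
Point 30 (class 1): distance = 4
Point 38 (class 0): distance = 12
Point 42 (class 0): distance = 16
K=5 nearest neighbors: classes = [1, 1, 1, 0, 0]
Votes for class 1: 3 / 5
Majority vote => class 1

1


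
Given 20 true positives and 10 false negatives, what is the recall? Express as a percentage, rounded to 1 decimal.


Recall = TP / (TP + FN) * 100
= 20 / (20 + 10)
= 20 / 30
= 0.6667
= 66.7%

66.7


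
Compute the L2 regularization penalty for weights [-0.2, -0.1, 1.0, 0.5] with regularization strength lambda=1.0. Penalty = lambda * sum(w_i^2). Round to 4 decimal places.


Squaring each weight:
(-0.2)^2 = 0.04
(-0.1)^2 = 0.01
1.0^2 = 1.0
0.5^2 = 0.25
Sum of squares = 1.3
Penalty = 1.0 * 1.3 = 1.3000

1.3000


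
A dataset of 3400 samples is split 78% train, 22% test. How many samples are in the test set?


Train samples = 3400 * 78% = 2652
Test samples = 3400 - 2652
= 748

748


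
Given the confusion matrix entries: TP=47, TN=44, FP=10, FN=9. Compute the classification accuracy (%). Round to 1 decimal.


Accuracy = (TP + TN) / (TP + TN + FP + FN) * 100
= (47 + 44) / (47 + 44 + 10 + 9)
= 91 / 110
= 0.8273
= 82.7%

82.7


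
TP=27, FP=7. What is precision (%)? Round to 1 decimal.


Precision = TP / (TP + FP) * 100
= 27 / (27 + 7)
= 27 / 34
= 0.7941
= 79.4%

79.4


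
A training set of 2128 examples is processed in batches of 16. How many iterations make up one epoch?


Iterations per epoch = dataset_size / batch_size
= 2128 / 16
= 133

133


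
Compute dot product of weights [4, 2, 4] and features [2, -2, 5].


Element-wise products:
4 * 2 = 8
2 * -2 = -4
4 * 5 = 20
Sum = 8 + -4 + 20
= 24

24


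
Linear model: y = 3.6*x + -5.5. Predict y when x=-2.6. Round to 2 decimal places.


y = 3.6 * -2.6 + (-5.5)
= -9.36 + (-5.5)
= -14.86

-14.86


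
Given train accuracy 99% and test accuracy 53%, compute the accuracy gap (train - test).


Gap = train_accuracy - test_accuracy
= 99 - 53
= 46%
This large gap strongly indicates overfitting.

46


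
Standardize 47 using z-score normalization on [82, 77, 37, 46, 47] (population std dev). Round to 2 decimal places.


Mean = (82 + 77 + 37 + 46 + 47) / 5 = 57.8
Variance = sum((x_i - mean)^2) / n = 328.56
Std = sqrt(328.56) = 18.1262
Z = (x - mean) / std
= (47 - 57.8) / 18.1262
= -10.8 / 18.1262
= -0.60

-0.60


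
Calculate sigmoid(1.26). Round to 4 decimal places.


sigmoid(z) = 1 / (1 + exp(-z))
exp(-(1.26)) = exp(-1.26) = 0.2837
1 + 0.2837 = 1.2837
1 / 1.2837 = 0.7790

0.7790


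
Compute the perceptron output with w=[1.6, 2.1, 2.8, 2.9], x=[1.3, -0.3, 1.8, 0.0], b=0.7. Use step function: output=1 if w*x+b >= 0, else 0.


z = w . x + b
= 1.6*1.3 + 2.1*-0.3 + 2.8*1.8 + 2.9*0.0 + 0.7
= 2.08 + -0.63 + 5.04 + 0.0 + 0.7
= 6.49 + 0.7
= 7.19
Since z = 7.19 >= 0, output = 1

1


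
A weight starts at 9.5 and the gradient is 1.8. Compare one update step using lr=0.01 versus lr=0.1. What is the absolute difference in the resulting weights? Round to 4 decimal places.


With lr=0.01: w_new = 9.5 - 0.01 * 1.8 = 9.482
With lr=0.1: w_new = 9.5 - 0.1 * 1.8 = 9.32
Absolute difference = |9.482 - 9.32|
= 0.1620

0.1620


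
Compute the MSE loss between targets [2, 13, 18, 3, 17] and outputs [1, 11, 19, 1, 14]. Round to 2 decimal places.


Differences: [1, 2, -1, 2, 3]
Squared errors: [1, 4, 1, 4, 9]
Sum of squared errors = 19
MSE = 19 / 5 = 3.80

3.80


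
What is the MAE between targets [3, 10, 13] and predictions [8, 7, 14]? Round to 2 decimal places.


Absolute errors: [5, 3, 1]
Sum of absolute errors = 9
MAE = 9 / 3 = 3.00

3.00


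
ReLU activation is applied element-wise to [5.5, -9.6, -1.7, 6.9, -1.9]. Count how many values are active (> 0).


ReLU(x) = max(0, x) for each element:
ReLU(5.5) = 5.5
ReLU(-9.6) = 0
ReLU(-1.7) = 0
ReLU(6.9) = 6.9
ReLU(-1.9) = 0
Active neurons (>0): 2

2


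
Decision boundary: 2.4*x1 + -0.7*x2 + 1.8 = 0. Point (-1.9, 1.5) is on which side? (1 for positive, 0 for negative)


Compute 2.4 * -1.9 + -0.7 * 1.5 + 1.8
= -4.56 + -1.05 + 1.8
= -3.81
Since -3.81 < 0, the point is on the negative side.

0


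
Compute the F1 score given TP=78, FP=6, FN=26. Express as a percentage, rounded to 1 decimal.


Precision = TP / (TP + FP) = 78 / 84 = 0.9286
Recall = TP / (TP + FN) = 78 / 104 = 0.75
F1 = 2 * P * R / (P + R)
= 2 * 0.9286 * 0.75 / (0.9286 + 0.75)
= 1.3929 / 1.6786
= 0.8298
As percentage: 83.0%

83.0


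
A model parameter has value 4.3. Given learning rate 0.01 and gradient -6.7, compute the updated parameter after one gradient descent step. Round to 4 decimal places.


w_new = w_old - lr * gradient
= 4.3 - 0.01 * -6.7
= 4.3 - (-0.067)
= 4.3670

4.3670


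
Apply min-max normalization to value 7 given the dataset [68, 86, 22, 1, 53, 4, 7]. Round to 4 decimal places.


Min = 1, Max = 86
Range = 86 - 1 = 85
Scaled = (x - min) / (max - min)
= (7 - 1) / 85
= 6 / 85
= 0.0706

0.0706


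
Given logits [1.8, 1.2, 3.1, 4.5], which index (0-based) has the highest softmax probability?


Softmax is a monotonic transformation, so it preserves the argmax.
We need to find the index of the maximum logit.
Index 0: 1.8
Index 1: 1.2
Index 2: 3.1
Index 3: 4.5
Maximum logit = 4.5 at index 3

3


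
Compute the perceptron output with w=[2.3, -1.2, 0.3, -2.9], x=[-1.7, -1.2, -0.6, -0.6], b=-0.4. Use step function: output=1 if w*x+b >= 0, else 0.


z = w . x + b
= 2.3*-1.7 + -1.2*-1.2 + 0.3*-0.6 + -2.9*-0.6 + -0.4
= -3.91 + 1.44 + -0.18 + 1.74 + -0.4
= -0.91 + -0.4
= -1.31
Since z = -1.31 < 0, output = 0

0


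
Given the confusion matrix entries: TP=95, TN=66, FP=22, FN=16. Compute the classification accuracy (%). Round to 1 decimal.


Accuracy = (TP + TN) / (TP + TN + FP + FN) * 100
= (95 + 66) / (95 + 66 + 22 + 16)
= 161 / 199
= 0.809
= 80.9%

80.9


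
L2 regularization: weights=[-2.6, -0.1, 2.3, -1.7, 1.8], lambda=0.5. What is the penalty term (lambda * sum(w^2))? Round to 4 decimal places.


Squaring each weight:
(-2.6)^2 = 6.76
(-0.1)^2 = 0.01
2.3^2 = 5.29
(-1.7)^2 = 2.89
1.8^2 = 3.24
Sum of squares = 18.19
Penalty = 0.5 * 18.19 = 9.0950

9.0950


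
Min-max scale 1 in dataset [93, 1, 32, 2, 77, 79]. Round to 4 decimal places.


Min = 1, Max = 93
Range = 93 - 1 = 92
Scaled = (x - min) / (max - min)
= (1 - 1) / 92
= 0 / 92
= 0.0000

0.0000


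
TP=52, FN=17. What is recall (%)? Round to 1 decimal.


Recall = TP / (TP + FN) * 100
= 52 / (52 + 17)
= 52 / 69
= 0.7536
= 75.4%

75.4


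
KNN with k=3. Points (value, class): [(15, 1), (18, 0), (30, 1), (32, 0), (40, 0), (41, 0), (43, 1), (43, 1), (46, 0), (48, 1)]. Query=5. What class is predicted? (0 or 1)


Distances from query 5:
Point 15 (class 1): distance = 10
Point 18 (class 0): distance = 13
Point 30 (class 1): distance = 25
K=3 nearest neighbors: classes = [1, 0, 1]
Votes for class 1: 2 / 3
Majority vote => class 1

1


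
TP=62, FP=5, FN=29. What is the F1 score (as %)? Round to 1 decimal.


Precision = TP / (TP + FP) = 62 / 67 = 0.9254
Recall = TP / (TP + FN) = 62 / 91 = 0.6813
F1 = 2 * P * R / (P + R)
= 2 * 0.9254 * 0.6813 / (0.9254 + 0.6813)
= 1.2609 / 1.6067
= 0.7848
As percentage: 78.5%

78.5


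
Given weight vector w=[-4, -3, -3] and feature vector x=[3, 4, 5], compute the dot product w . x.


Element-wise products:
-4 * 3 = -12
-3 * 4 = -12
-3 * 5 = -15
Sum = -12 + -12 + -15
= -39

-39


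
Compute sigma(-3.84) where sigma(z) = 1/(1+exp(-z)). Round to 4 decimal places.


sigmoid(z) = 1 / (1 + exp(-z))
exp(-(-3.84)) = exp(3.84) = 46.5255
1 + 46.5255 = 47.5255
1 / 47.5255 = 0.0210

0.0210


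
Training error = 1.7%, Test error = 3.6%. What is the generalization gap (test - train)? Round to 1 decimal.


Generalization gap = test_error - train_error
= 3.6 - 1.7
= 1.9%
A small gap suggests good generalization.

1.9


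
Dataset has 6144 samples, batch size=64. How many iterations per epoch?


Iterations per epoch = dataset_size / batch_size
= 6144 / 64
= 96

96


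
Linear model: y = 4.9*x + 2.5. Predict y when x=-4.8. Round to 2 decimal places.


y = 4.9 * -4.8 + (2.5)
= -23.52 + (2.5)
= -21.02

-21.02


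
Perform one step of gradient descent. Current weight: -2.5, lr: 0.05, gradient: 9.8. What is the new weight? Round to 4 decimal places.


w_new = w_old - lr * gradient
= -2.5 - 0.05 * 9.8
= -2.5 - (0.49)
= -2.9900

-2.9900


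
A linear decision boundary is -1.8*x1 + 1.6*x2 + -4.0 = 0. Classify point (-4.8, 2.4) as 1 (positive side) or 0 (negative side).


Compute -1.8 * -4.8 + 1.6 * 2.4 + -4.0
= 8.64 + 3.84 + -4.0
= 8.48
Since 8.48 >= 0, the point is on the positive side.

1


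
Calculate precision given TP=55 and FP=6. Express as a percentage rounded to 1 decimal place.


Precision = TP / (TP + FP) * 100
= 55 / (55 + 6)
= 55 / 61
= 0.9016
= 90.2%

90.2


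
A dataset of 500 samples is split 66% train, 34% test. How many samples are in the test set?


Train samples = 500 * 66% = 330
Test samples = 500 - 330
= 170

170


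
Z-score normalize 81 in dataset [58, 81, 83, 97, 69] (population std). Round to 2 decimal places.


Mean = (58 + 81 + 83 + 97 + 69) / 5 = 77.6
Variance = sum((x_i - mean)^2) / n = 175.04
Std = sqrt(175.04) = 13.2303
Z = (x - mean) / std
= (81 - 77.6) / 13.2303
= 3.4 / 13.2303
= 0.26

0.26


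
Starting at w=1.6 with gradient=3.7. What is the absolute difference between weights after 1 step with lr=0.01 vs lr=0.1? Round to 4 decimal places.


With lr=0.01: w_new = 1.6 - 0.01 * 3.7 = 1.563
With lr=0.1: w_new = 1.6 - 0.1 * 3.7 = 1.23
Absolute difference = |1.563 - 1.23|
= 0.3330

0.3330


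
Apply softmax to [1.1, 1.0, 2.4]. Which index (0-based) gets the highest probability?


Softmax is a monotonic transformation, so it preserves the argmax.
We need to find the index of the maximum logit.
Index 0: 1.1
Index 1: 1.0
Index 2: 2.4
Maximum logit = 2.4 at index 2

2


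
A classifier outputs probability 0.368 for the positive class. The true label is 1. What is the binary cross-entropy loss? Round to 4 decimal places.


For y=1: Loss = -log(p)
= -log(0.368)
= -(-0.9997)
= 0.9997

0.9997


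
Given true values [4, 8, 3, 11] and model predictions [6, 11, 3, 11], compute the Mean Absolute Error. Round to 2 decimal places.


Absolute errors: [2, 3, 0, 0]
Sum of absolute errors = 5
MAE = 5 / 4 = 1.25

1.25


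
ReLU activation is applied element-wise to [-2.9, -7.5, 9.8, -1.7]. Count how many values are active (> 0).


ReLU(x) = max(0, x) for each element:
ReLU(-2.9) = 0
ReLU(-7.5) = 0
ReLU(9.8) = 9.8
ReLU(-1.7) = 0
Active neurons (>0): 1

1


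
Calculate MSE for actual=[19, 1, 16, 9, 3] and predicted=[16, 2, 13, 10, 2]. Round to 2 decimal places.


Differences: [3, -1, 3, -1, 1]
Squared errors: [9, 1, 9, 1, 1]
Sum of squared errors = 21
MSE = 21 / 5 = 4.20

4.20


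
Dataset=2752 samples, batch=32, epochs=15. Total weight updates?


Iterations per epoch = 2752 / 32 = 86
Total updates = iterations_per_epoch * epochs
= 86 * 15
= 1290

1290


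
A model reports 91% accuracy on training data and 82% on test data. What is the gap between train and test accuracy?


Gap = train_accuracy - test_accuracy
= 91 - 82
= 9%
This moderate gap may indicate mild overfitting.

9


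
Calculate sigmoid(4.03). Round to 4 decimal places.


sigmoid(z) = 1 / (1 + exp(-z))
exp(-(4.03)) = exp(-4.03) = 0.0178
1 + 0.0178 = 1.0178
1 / 1.0178 = 0.9825

0.9825


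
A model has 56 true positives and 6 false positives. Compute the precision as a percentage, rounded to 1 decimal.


Precision = TP / (TP + FP) * 100
= 56 / (56 + 6)
= 56 / 62
= 0.9032
= 90.3%

90.3


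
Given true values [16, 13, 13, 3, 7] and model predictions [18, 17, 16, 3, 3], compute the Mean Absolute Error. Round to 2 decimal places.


Absolute errors: [2, 4, 3, 0, 4]
Sum of absolute errors = 13
MAE = 13 / 5 = 2.60

2.60


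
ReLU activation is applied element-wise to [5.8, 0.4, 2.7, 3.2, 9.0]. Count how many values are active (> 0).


ReLU(x) = max(0, x) for each element:
ReLU(5.8) = 5.8
ReLU(0.4) = 0.4
ReLU(2.7) = 2.7
ReLU(3.2) = 3.2
ReLU(9.0) = 9.0
Active neurons (>0): 5

5


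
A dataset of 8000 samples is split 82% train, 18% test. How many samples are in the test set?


Train samples = 8000 * 82% = 6560
Test samples = 8000 - 6560
= 1440

1440


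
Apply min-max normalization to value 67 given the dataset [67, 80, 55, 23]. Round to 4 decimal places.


Min = 23, Max = 80
Range = 80 - 23 = 57
Scaled = (x - min) / (max - min)
= (67 - 23) / 57
= 44 / 57
= 0.7719

0.7719


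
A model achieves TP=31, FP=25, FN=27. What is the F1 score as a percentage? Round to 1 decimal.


Precision = TP / (TP + FP) = 31 / 56 = 0.5536
Recall = TP / (TP + FN) = 31 / 58 = 0.5345
F1 = 2 * P * R / (P + R)
= 2 * 0.5536 * 0.5345 / (0.5536 + 0.5345)
= 0.5917 / 1.0881
= 0.5439
As percentage: 54.4%

54.4


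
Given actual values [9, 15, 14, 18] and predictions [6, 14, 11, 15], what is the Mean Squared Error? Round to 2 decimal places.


Differences: [3, 1, 3, 3]
Squared errors: [9, 1, 9, 9]
Sum of squared errors = 28
MSE = 28 / 4 = 7.00

7.00


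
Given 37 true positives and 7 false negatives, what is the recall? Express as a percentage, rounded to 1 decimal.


Recall = TP / (TP + FN) * 100
= 37 / (37 + 7)
= 37 / 44
= 0.8409
= 84.1%

84.1


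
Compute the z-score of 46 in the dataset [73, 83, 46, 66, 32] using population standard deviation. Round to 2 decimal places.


Mean = (73 + 83 + 46 + 66 + 32) / 5 = 60.0
Variance = sum((x_i - mean)^2) / n = 342.8
Std = sqrt(342.8) = 18.5149
Z = (x - mean) / std
= (46 - 60.0) / 18.5149
= -14.0 / 18.5149
= -0.76

-0.76


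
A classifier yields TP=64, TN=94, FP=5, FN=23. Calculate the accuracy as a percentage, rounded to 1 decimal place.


Accuracy = (TP + TN) / (TP + TN + FP + FN) * 100
= (64 + 94) / (64 + 94 + 5 + 23)
= 158 / 186
= 0.8495
= 84.9%

84.9


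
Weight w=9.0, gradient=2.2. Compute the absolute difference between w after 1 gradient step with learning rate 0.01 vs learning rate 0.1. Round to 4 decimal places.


With lr=0.01: w_new = 9.0 - 0.01 * 2.2 = 8.978
With lr=0.1: w_new = 9.0 - 0.1 * 2.2 = 8.78
Absolute difference = |8.978 - 8.78|
= 0.1980

0.1980


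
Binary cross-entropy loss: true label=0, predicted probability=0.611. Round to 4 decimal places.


For y=0: Loss = -log(1-p)
= -log(1 - 0.611)
= -log(0.389)
= -(-0.9442)
= 0.9442

0.9442


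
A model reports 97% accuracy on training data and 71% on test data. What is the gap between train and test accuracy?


Gap = train_accuracy - test_accuracy
= 97 - 71
= 26%
This large gap strongly indicates overfitting.

26


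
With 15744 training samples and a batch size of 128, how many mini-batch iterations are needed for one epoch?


Iterations per epoch = dataset_size / batch_size
= 15744 / 128
= 123

123


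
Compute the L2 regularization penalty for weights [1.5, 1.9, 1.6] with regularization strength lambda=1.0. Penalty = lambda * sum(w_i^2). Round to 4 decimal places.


Squaring each weight:
1.5^2 = 2.25
1.9^2 = 3.61
1.6^2 = 2.56
Sum of squares = 8.42
Penalty = 1.0 * 8.42 = 8.4200

8.4200


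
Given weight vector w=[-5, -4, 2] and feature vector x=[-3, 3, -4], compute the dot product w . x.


Element-wise products:
-5 * -3 = 15
-4 * 3 = -12
2 * -4 = -8
Sum = 15 + -12 + -8
= -5

-5


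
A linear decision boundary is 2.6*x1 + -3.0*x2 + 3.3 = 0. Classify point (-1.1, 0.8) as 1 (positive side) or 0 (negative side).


Compute 2.6 * -1.1 + -3.0 * 0.8 + 3.3
= -2.86 + -2.4 + 3.3
= -1.96
Since -1.96 < 0, the point is on the negative side.

0
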